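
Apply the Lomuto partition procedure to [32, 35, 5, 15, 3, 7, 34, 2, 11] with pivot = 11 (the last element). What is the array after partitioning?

Lomuto partition with pivot = 11:

Initial array: [32, 35, 5, 15, 3, 7, 34, 2, 11]

arr[0]=32 > 11: no swap
arr[1]=35 > 11: no swap
arr[2]=5 <= 11: swap with position 0, array becomes [5, 35, 32, 15, 3, 7, 34, 2, 11]
arr[3]=15 > 11: no swap
arr[4]=3 <= 11: swap with position 1, array becomes [5, 3, 32, 15, 35, 7, 34, 2, 11]
arr[5]=7 <= 11: swap with position 2, array becomes [5, 3, 7, 15, 35, 32, 34, 2, 11]
arr[6]=34 > 11: no swap
arr[7]=2 <= 11: swap with position 3, array becomes [5, 3, 7, 2, 35, 32, 34, 15, 11]

Place pivot at position 4: [5, 3, 7, 2, 11, 32, 34, 15, 35]
Pivot position: 4

After partitioning with pivot 11, the array becomes [5, 3, 7, 2, 11, 32, 34, 15, 35]. The pivot is placed at index 4. All elements to the left of the pivot are <= 11, and all elements to the right are > 11.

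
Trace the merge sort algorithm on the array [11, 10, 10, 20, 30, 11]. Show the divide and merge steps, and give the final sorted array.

Merge sort trace:

Split: [11, 10, 10, 20, 30, 11] -> [11, 10, 10] and [20, 30, 11]
  Split: [11, 10, 10] -> [11] and [10, 10]
    Split: [10, 10] -> [10] and [10]
    Merge: [10] + [10] -> [10, 10]
  Merge: [11] + [10, 10] -> [10, 10, 11]
  Split: [20, 30, 11] -> [20] and [30, 11]
    Split: [30, 11] -> [30] and [11]
    Merge: [30] + [11] -> [11, 30]
  Merge: [20] + [11, 30] -> [11, 20, 30]
Merge: [10, 10, 11] + [11, 20, 30] -> [10, 10, 11, 11, 20, 30]

Final sorted array: [10, 10, 11, 11, 20, 30]

The merge sort proceeds by recursively splitting the array and merging sorted halves.
After all merges, the sorted array is [10, 10, 11, 11, 20, 30].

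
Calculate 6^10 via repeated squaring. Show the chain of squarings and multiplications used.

Computing 6^10 by squaring (build up from 6^1; each line after the first costs one multiplication):

6^1 = 6
6^2 = (6^1)^2 = 6^2 = 36
6^4 = (6^2)^2 = 36^2 = 1296
6^5 = 6 * 6^4 = 6 * 1296 = 7776
6^10 = (6^5)^2 = 7776^2 = 60466176

Result: 60466176
Multiplications needed: 4 (4 lines after 6^1)

6^10 = 60466176. Using exponentiation by squaring, this requires 4 multiplications. The key idea: if the exponent is even, square the half-power; if odd, multiply by the base once.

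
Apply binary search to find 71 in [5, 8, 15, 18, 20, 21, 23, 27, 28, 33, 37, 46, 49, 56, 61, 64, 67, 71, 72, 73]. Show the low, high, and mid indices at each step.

Binary search for 71 in [5, 8, 15, 18, 20, 21, 23, 27, 28, 33, 37, 46, 49, 56, 61, 64, 67, 71, 72, 73]:

lo=0, hi=19, mid=9, arr[mid]=33 -> 33 < 71, search right half
lo=10, hi=19, mid=14, arr[mid]=61 -> 61 < 71, search right half
lo=15, hi=19, mid=17, arr[mid]=71 -> Found target at index 17!

Binary search finds 71 at index 17 after 3 comparisons. The search repeatedly halves the search space by comparing with the middle element.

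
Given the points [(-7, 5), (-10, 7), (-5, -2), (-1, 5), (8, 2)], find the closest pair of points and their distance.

Computing all pairwise distances among 5 points:

d((-7, 5), (-10, 7)) = 3.6056 <-- minimum
d((-7, 5), (-5, -2)) = 7.2801
d((-7, 5), (-1, 5)) = 6.0
d((-7, 5), (8, 2)) = 15.2971
d((-10, 7), (-5, -2)) = 10.2956
d((-10, 7), (-1, 5)) = 9.2195
d((-10, 7), (8, 2)) = 18.6815
d((-5, -2), (-1, 5)) = 8.0623
d((-5, -2), (8, 2)) = 13.6015
d((-1, 5), (8, 2)) = 9.4868

Closest pair: (-7, 5) and (-10, 7) with distance 3.6056

The closest pair is (-7, 5) and (-10, 7) with Euclidean distance 3.6056. For 5 points, brute-force pairwise comparison is shown above. For large n, the divide-and-conquer algorithm (sort by x, recurse on halves, check the dividing strip) achieves O(n log n).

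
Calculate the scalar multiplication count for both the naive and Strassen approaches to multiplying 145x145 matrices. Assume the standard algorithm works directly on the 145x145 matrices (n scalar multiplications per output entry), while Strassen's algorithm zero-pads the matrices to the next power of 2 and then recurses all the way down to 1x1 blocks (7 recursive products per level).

Matrix multiplication for 145x145 matrices:

Strassen's algorithm requires power-of-2 dimensions. Pad 145x145 to 256x256 (next power of 2).

Standard algorithm: 145^3 = 3048625 multiplications
Strassen's algorithm: 7^(log2(256)) = 7^8 = 5764801 multiplications
Difference: 3048625 - 5764801 = -2716176 (Strassen uses MORE here due to padding overhead — for small or just-over-power-of-2 n, padding can outweigh the per-level savings)

Standard: 3048625 multiplications (145^3). Strassen: 5764801 multiplications (7^8, after padding to 256x256). Strassen reduces 8 recursive multiplications to 7 at each level.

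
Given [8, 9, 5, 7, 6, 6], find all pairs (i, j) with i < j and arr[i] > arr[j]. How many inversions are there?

Finding inversions in [8, 9, 5, 7, 6, 6]:

(0, 2): arr[0]=8 > arr[2]=5
(0, 3): arr[0]=8 > arr[3]=7
(0, 4): arr[0]=8 > arr[4]=6
(0, 5): arr[0]=8 > arr[5]=6
(1, 2): arr[1]=9 > arr[2]=5
(1, 3): arr[1]=9 > arr[3]=7
(1, 4): arr[1]=9 > arr[4]=6
(1, 5): arr[1]=9 > arr[5]=6
(3, 4): arr[3]=7 > arr[4]=6
(3, 5): arr[3]=7 > arr[5]=6

Total inversions: 10

The array has 10 inversion(s): (0,2), (0,3), (0,4), (0,5), (1,2), (1,3), (1,4), (1,5), (3,4), (3,5). Each pair (i,j) satisfies i < j and arr[i] > arr[j].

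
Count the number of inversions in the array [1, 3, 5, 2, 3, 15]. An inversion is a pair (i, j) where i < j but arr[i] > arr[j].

Finding inversions in [1, 3, 5, 2, 3, 15]:

(1, 3): arr[1]=3 > arr[3]=2
(2, 3): arr[2]=5 > arr[3]=2
(2, 4): arr[2]=5 > arr[4]=3

Total inversions: 3

The array has 3 inversion(s): (1,3), (2,3), (2,4). Each pair (i,j) satisfies i < j and arr[i] > arr[j].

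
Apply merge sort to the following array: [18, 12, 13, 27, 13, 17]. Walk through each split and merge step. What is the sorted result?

Merge sort trace:

Split: [18, 12, 13, 27, 13, 17] -> [18, 12, 13] and [27, 13, 17]
  Split: [18, 12, 13] -> [18] and [12, 13]
    Split: [12, 13] -> [12] and [13]
    Merge: [12] + [13] -> [12, 13]
  Merge: [18] + [12, 13] -> [12, 13, 18]
  Split: [27, 13, 17] -> [27] and [13, 17]
    Split: [13, 17] -> [13] and [17]
    Merge: [13] + [17] -> [13, 17]
  Merge: [27] + [13, 17] -> [13, 17, 27]
Merge: [12, 13, 18] + [13, 17, 27] -> [12, 13, 13, 17, 18, 27]

Final sorted array: [12, 13, 13, 17, 18, 27]

The merge sort proceeds by recursively splitting the array and merging sorted halves.
After all merges, the sorted array is [12, 13, 13, 17, 18, 27].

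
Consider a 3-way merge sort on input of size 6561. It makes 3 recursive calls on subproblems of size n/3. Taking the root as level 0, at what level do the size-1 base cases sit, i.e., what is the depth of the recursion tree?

For divide and conquer with division factor 3:

Problem sizes at each level:
Level 0: 6561
Level 1: 2187
Level 2: 729
Level 3: 243
Level 4: 81
Level 5: 27
Level 6: 9
Level 7: 3
Level 8: 1

The root is level 0 and the size-1 base case is level 8 (the tree spans levels 0 through 8, i.e. 9 levels counting the root), so the depth is the number of divisions: log_3(6561) = 8

The recursion tree depth is log_3(6561) = 8. At each level, the problem size is divided by 3, so it takes 8 divisions to reduce to a base case of size 1. The algorithm makes 3 recursive calls at each level.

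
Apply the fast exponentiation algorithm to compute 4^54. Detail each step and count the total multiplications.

Computing 4^54 by squaring (build up from 4^1; each line after the first costs one multiplication):

4^1 = 4
4^2 = (4^1)^2 = 4^2 = 16
4^3 = 4 * 4^2 = 4 * 16 = 64
4^6 = (4^3)^2 = 64^2 = 4096
4^12 = (4^6)^2 = 4096^2 = 16777216
4^13 = 4 * 4^12 = 4 * 16777216 = 67108864
4^26 = (4^13)^2 = 67108864^2 = 4503599627370496
4^27 = 4 * 4^26 = 4 * 4503599627370496 = 18014398509481984
4^54 = (4^27)^2 = 18014398509481984^2 = 324518553658426726783156020576256

Result: 324518553658426726783156020576256
Multiplications needed: 8 (8 lines after 4^1)

4^54 = 324518553658426726783156020576256. Using exponentiation by squaring, this requires 8 multiplications. The key idea: if the exponent is even, square the half-power; if odd, multiply by the base once.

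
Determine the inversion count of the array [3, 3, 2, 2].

Finding inversions in [3, 3, 2, 2]:

(0, 2): arr[0]=3 > arr[2]=2
(0, 3): arr[0]=3 > arr[3]=2
(1, 2): arr[1]=3 > arr[2]=2
(1, 3): arr[1]=3 > arr[3]=2

Total inversions: 4

The array has 4 inversion(s): (0,2), (0,3), (1,2), (1,3). Each pair (i,j) satisfies i < j and arr[i] > arr[j].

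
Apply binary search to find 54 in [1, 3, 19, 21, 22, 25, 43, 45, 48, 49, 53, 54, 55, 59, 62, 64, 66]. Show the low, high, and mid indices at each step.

Binary search for 54 in [1, 3, 19, 21, 22, 25, 43, 45, 48, 49, 53, 54, 55, 59, 62, 64, 66]:

lo=0, hi=16, mid=8, arr[mid]=48 -> 48 < 54, search right half
lo=9, hi=16, mid=12, arr[mid]=55 -> 55 > 54, search left half
lo=9, hi=11, mid=10, arr[mid]=53 -> 53 < 54, search right half
lo=11, hi=11, mid=11, arr[mid]=54 -> Found target at index 11!

Binary search finds 54 at index 11 after 4 comparisons. The search repeatedly halves the search space by comparing with the middle element.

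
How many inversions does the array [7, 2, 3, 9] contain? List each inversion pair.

Finding inversions in [7, 2, 3, 9]:

(0, 1): arr[0]=7 > arr[1]=2
(0, 2): arr[0]=7 > arr[2]=3

Total inversions: 2

The array has 2 inversion(s): (0,1), (0,2). Each pair (i,j) satisfies i < j and arr[i] > arr[j].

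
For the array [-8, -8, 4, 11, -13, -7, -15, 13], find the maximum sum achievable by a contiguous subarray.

Using Kadane's algorithm on [-8, -8, 4, 11, -13, -7, -15, 13]:

Scanning through the array:
Position 1 (value -8): max_ending_here = -8, max_so_far = -8
Position 2 (value 4): max_ending_here = 4, max_so_far = 4
Position 3 (value 11): max_ending_here = 15, max_so_far = 15
Position 4 (value -13): max_ending_here = 2, max_so_far = 15
Position 5 (value -7): max_ending_here = -5, max_so_far = 15
Position 6 (value -15): max_ending_here = -15, max_so_far = 15
Position 7 (value 13): max_ending_here = 13, max_so_far = 15

Maximum subarray: [4, 11]
Maximum sum: 15

The maximum subarray is [4, 11] with sum 15. This subarray runs from index 2 to index 3.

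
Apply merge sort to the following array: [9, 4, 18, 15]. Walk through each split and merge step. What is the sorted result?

Merge sort trace:

Split: [9, 4, 18, 15] -> [9, 4] and [18, 15]
  Split: [9, 4] -> [9] and [4]
  Merge: [9] + [4] -> [4, 9]
  Split: [18, 15] -> [18] and [15]
  Merge: [18] + [15] -> [15, 18]
Merge: [4, 9] + [15, 18] -> [4, 9, 15, 18]

Final sorted array: [4, 9, 15, 18]

The merge sort proceeds by recursively splitting the array and merging sorted halves.
After all merges, the sorted array is [4, 9, 15, 18].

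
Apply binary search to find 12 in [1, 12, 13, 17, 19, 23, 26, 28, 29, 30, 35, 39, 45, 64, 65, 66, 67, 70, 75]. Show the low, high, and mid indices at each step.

Binary search for 12 in [1, 12, 13, 17, 19, 23, 26, 28, 29, 30, 35, 39, 45, 64, 65, 66, 67, 70, 75]:

lo=0, hi=18, mid=9, arr[mid]=30 -> 30 > 12, search left half
lo=0, hi=8, mid=4, arr[mid]=19 -> 19 > 12, search left half
lo=0, hi=3, mid=1, arr[mid]=12 -> Found target at index 1!

Binary search finds 12 at index 1 after 3 comparisons. The search repeatedly halves the search space by comparing with the middle element.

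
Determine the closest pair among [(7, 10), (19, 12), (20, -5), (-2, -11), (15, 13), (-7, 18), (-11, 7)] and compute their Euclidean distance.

Computing all pairwise distances among 7 points:

d((7, 10), (19, 12)) = 12.1655
d((7, 10), (20, -5)) = 19.8494
d((7, 10), (-2, -11)) = 22.8473
d((7, 10), (15, 13)) = 8.544
d((7, 10), (-7, 18)) = 16.1245
d((7, 10), (-11, 7)) = 18.2483
d((19, 12), (20, -5)) = 17.0294
d((19, 12), (-2, -11)) = 31.1448
d((19, 12), (15, 13)) = 4.1231 <-- minimum
d((19, 12), (-7, 18)) = 26.6833
d((19, 12), (-11, 7)) = 30.4138
d((20, -5), (-2, -11)) = 22.8035
d((20, -5), (15, 13)) = 18.6815
d((20, -5), (-7, 18)) = 35.4683
d((20, -5), (-11, 7)) = 33.2415
d((-2, -11), (15, 13)) = 29.4109
d((-2, -11), (-7, 18)) = 29.4279
d((-2, -11), (-11, 7)) = 20.1246
d((15, 13), (-7, 18)) = 22.561
d((15, 13), (-11, 7)) = 26.6833
d((-7, 18), (-11, 7)) = 11.7047

Closest pair: (19, 12) and (15, 13) with distance 4.1231

The closest pair is (19, 12) and (15, 13) with Euclidean distance 4.1231. For 7 points, brute-force pairwise comparison is shown above. For large n, the divide-and-conquer algorithm (sort by x, recurse on halves, check the dividing strip) achieves O(n log n).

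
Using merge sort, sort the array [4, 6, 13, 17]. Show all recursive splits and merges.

Merge sort trace:

Split: [4, 6, 13, 17] -> [4, 6] and [13, 17]
  Split: [4, 6] -> [4] and [6]
  Merge: [4] + [6] -> [4, 6]
  Split: [13, 17] -> [13] and [17]
  Merge: [13] + [17] -> [13, 17]
Merge: [4, 6] + [13, 17] -> [4, 6, 13, 17]

Final sorted array: [4, 6, 13, 17]

The merge sort proceeds by recursively splitting the array and merging sorted halves.
After all merges, the sorted array is [4, 6, 13, 17].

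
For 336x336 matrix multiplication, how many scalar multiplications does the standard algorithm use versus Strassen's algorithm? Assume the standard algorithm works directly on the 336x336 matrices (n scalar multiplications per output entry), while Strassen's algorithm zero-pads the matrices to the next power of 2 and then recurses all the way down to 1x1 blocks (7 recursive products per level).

Matrix multiplication for 336x336 matrices:

Strassen's algorithm requires power-of-2 dimensions. Pad 336x336 to 512x512 (next power of 2).

Standard algorithm: 336^3 = 37933056 multiplications
Strassen's algorithm: 7^(log2(512)) = 7^9 = 40353607 multiplications
Difference: 37933056 - 40353607 = -2420551 (Strassen uses MORE here due to padding overhead — for small or just-over-power-of-2 n, padding can outweigh the per-level savings)

Standard: 37933056 multiplications (336^3). Strassen: 40353607 multiplications (7^9, after padding to 512x512). Strassen reduces 8 recursive multiplications to 7 at each level.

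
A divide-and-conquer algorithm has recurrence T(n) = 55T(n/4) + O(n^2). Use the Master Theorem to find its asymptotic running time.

Master Theorem for T(n) = 55T(n/4) + O(n^2):

a = 55, b = 4, c = 2
log_b(a) = log_4(55) = 2.8907

Case 1: c = 2 < log_4(55) = 2.8907
T(n) = O(n^(log_4 55))

For T(n) = 55T(n/4) + O(n^2): log_4(55) = 2.8907. This is Case 1 of the Master Theorem (c < log_b(a), work dominated by leaves), giving O(n^(log_4 55)).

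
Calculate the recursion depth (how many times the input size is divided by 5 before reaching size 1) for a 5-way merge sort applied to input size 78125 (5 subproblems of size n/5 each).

For divide and conquer with division factor 5:

Problem sizes at each level:
Level 0: 78125
Level 1: 15625
Level 2: 3125
Level 3: 625
Level 4: 125
Level 5: 25
Level 6: 5
Level 7: 1

The root is level 0 and the size-1 base case is level 7 (the tree spans levels 0 through 7, i.e. 8 levels counting the root), so the depth is the number of divisions: log_5(78125) = 7

The recursion tree depth is log_5(78125) = 7. At each level, the problem size is divided by 5, so it takes 7 divisions to reduce to a base case of size 1. The algorithm makes 5 recursive calls at each level.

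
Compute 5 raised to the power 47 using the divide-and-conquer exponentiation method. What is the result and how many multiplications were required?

Computing 5^47 by squaring (build up from 5^1; each line after the first costs one multiplication):

5^1 = 5
5^2 = (5^1)^2 = 5^2 = 25
5^4 = (5^2)^2 = 25^2 = 625
5^5 = 5 * 5^4 = 5 * 625 = 3125
5^10 = (5^5)^2 = 3125^2 = 9765625
5^11 = 5 * 5^10 = 5 * 9765625 = 48828125
5^22 = (5^11)^2 = 48828125^2 = 2384185791015625
5^23 = 5 * 5^22 = 5 * 2384185791015625 = 11920928955078125
5^46 = (5^23)^2 = 11920928955078125^2 = 142108547152020037174224853515625
5^47 = 5 * 5^46 = 5 * 142108547152020037174224853515625 = 710542735760100185871124267578125

Result: 710542735760100185871124267578125
Multiplications needed: 9 (9 lines after 5^1)

5^47 = 710542735760100185871124267578125. Using exponentiation by squaring, this requires 9 multiplications. The key idea: if the exponent is even, square the half-power; if odd, multiply by the base once.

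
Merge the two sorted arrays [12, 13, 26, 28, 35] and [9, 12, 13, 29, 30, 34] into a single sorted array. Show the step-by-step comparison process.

Merging process:

Compare 12 vs 9: take 9 from right. Merged: [9]
Compare 12 vs 12: take 12 from left. Merged: [9, 12]
Compare 13 vs 12: take 12 from right. Merged: [9, 12, 12]
Compare 13 vs 13: take 13 from left. Merged: [9, 12, 12, 13]
Compare 26 vs 13: take 13 from right. Merged: [9, 12, 12, 13, 13]
Compare 26 vs 29: take 26 from left. Merged: [9, 12, 12, 13, 13, 26]
Compare 28 vs 29: take 28 from left. Merged: [9, 12, 12, 13, 13, 26, 28]
Compare 35 vs 29: take 29 from right. Merged: [9, 12, 12, 13, 13, 26, 28, 29]
Compare 35 vs 30: take 30 from right. Merged: [9, 12, 12, 13, 13, 26, 28, 29, 30]
Compare 35 vs 34: take 34 from right. Merged: [9, 12, 12, 13, 13, 26, 28, 29, 30, 34]
Append remaining from left: [35]. Merged: [9, 12, 12, 13, 13, 26, 28, 29, 30, 34, 35]

Final merged array: [9, 12, 12, 13, 13, 26, 28, 29, 30, 34, 35]
Total comparisons: 10

The merged array is [9, 12, 12, 13, 13, 26, 28, 29, 30, 34, 35], requiring 10 comparisons. The merge step runs in O(n) time where n is the total number of elements.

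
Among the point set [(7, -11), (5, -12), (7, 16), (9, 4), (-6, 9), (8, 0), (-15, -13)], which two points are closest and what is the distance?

Computing all pairwise distances among 7 points:

d((7, -11), (5, -12)) = 2.2361 <-- minimum
d((7, -11), (7, 16)) = 27.0
d((7, -11), (9, 4)) = 15.1327
d((7, -11), (-6, 9)) = 23.8537
d((7, -11), (8, 0)) = 11.0454
d((7, -11), (-15, -13)) = 22.0907
d((5, -12), (7, 16)) = 28.0713
d((5, -12), (9, 4)) = 16.4924
d((5, -12), (-6, 9)) = 23.7065
d((5, -12), (8, 0)) = 12.3693
d((5, -12), (-15, -13)) = 20.025
d((7, 16), (9, 4)) = 12.1655
d((7, 16), (-6, 9)) = 14.7648
d((7, 16), (8, 0)) = 16.0312
d((7, 16), (-15, -13)) = 36.4005
d((9, 4), (-6, 9)) = 15.8114
d((9, 4), (8, 0)) = 4.1231
d((9, 4), (-15, -13)) = 29.4109
d((-6, 9), (8, 0)) = 16.6433
d((-6, 9), (-15, -13)) = 23.7697
d((8, 0), (-15, -13)) = 26.4197

Closest pair: (7, -11) and (5, -12) with distance 2.2361

The closest pair is (7, -11) and (5, -12) with Euclidean distance 2.2361. For 7 points, brute-force pairwise comparison is shown above. For large n, the divide-and-conquer algorithm (sort by x, recurse on halves, check the dividing strip) achieves O(n log n).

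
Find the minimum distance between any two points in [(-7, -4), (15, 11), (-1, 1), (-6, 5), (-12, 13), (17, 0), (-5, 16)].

Computing all pairwise distances among 7 points:

d((-7, -4), (15, 11)) = 26.6271
d((-7, -4), (-1, 1)) = 7.8102
d((-7, -4), (-6, 5)) = 9.0554
d((-7, -4), (-12, 13)) = 17.72
d((-7, -4), (17, 0)) = 24.3311
d((-7, -4), (-5, 16)) = 20.0998
d((15, 11), (-1, 1)) = 18.868
d((15, 11), (-6, 5)) = 21.8403
d((15, 11), (-12, 13)) = 27.074
d((15, 11), (17, 0)) = 11.1803
d((15, 11), (-5, 16)) = 20.6155
d((-1, 1), (-6, 5)) = 6.4031 <-- minimum
d((-1, 1), (-12, 13)) = 16.2788
d((-1, 1), (17, 0)) = 18.0278
d((-1, 1), (-5, 16)) = 15.5242
d((-6, 5), (-12, 13)) = 10.0
d((-6, 5), (17, 0)) = 23.5372
d((-6, 5), (-5, 16)) = 11.0454
d((-12, 13), (17, 0)) = 31.7805
d((-12, 13), (-5, 16)) = 7.6158
d((17, 0), (-5, 16)) = 27.2029

Closest pair: (-1, 1) and (-6, 5) with distance 6.4031

The closest pair is (-1, 1) and (-6, 5) with Euclidean distance 6.4031. For 7 points, brute-force pairwise comparison is shown above. For large n, the divide-and-conquer algorithm (sort by x, recurse on halves, check the dividing strip) achieves O(n log n).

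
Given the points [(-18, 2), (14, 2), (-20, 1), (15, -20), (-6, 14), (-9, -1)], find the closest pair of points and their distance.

Computing all pairwise distances among 6 points:

d((-18, 2), (14, 2)) = 32.0
d((-18, 2), (-20, 1)) = 2.2361 <-- minimum
d((-18, 2), (15, -20)) = 39.6611
d((-18, 2), (-6, 14)) = 16.9706
d((-18, 2), (-9, -1)) = 9.4868
d((14, 2), (-20, 1)) = 34.0147
d((14, 2), (15, -20)) = 22.0227
d((14, 2), (-6, 14)) = 23.3238
d((14, 2), (-9, -1)) = 23.1948
d((-20, 1), (15, -20)) = 40.8167
d((-20, 1), (-6, 14)) = 19.105
d((-20, 1), (-9, -1)) = 11.1803
d((15, -20), (-6, 14)) = 39.9625
d((15, -20), (-9, -1)) = 30.6105
d((-6, 14), (-9, -1)) = 15.2971

Closest pair: (-18, 2) and (-20, 1) with distance 2.2361

The closest pair is (-18, 2) and (-20, 1) with Euclidean distance 2.2361. For 6 points, brute-force pairwise comparison is shown above. For large n, the divide-and-conquer algorithm (sort by x, recurse on halves, check the dividing strip) achieves O(n log n).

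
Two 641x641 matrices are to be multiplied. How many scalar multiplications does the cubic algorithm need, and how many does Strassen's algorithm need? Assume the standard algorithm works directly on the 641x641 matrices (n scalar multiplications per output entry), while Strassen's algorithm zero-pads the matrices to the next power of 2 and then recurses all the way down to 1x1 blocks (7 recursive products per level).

Matrix multiplication for 641x641 matrices:

Strassen's algorithm requires power-of-2 dimensions. Pad 641x641 to 1024x1024 (next power of 2).

Standard algorithm: 641^3 = 263374721 multiplications
Strassen's algorithm: 7^(log2(1024)) = 7^10 = 282475249 multiplications
Difference: 263374721 - 282475249 = -19100528 (Strassen uses MORE here due to padding overhead — for small or just-over-power-of-2 n, padding can outweigh the per-level savings)

Standard: 263374721 multiplications (641^3). Strassen: 282475249 multiplications (7^10, after padding to 1024x1024). Strassen reduces 8 recursive multiplications to 7 at each level.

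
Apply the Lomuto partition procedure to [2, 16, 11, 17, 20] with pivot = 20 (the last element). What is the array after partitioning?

Lomuto partition with pivot = 20:

Initial array: [2, 16, 11, 17, 20]

arr[0]=2 <= 20: swap with position 0, array becomes [2, 16, 11, 17, 20]
arr[1]=16 <= 20: swap with position 1, array becomes [2, 16, 11, 17, 20]
arr[2]=11 <= 20: swap with position 2, array becomes [2, 16, 11, 17, 20]
arr[3]=17 <= 20: swap with position 3, array becomes [2, 16, 11, 17, 20]

Place pivot at position 4: [2, 16, 11, 17, 20]
Pivot position: 4

After partitioning with pivot 20, the array becomes [2, 16, 11, 17, 20]. The pivot is placed at index 4. All elements to the left of the pivot are <= 20, and all elements to the right are > 20.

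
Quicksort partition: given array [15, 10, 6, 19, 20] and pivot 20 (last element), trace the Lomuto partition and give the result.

Lomuto partition with pivot = 20:

Initial array: [15, 10, 6, 19, 20]

arr[0]=15 <= 20: swap with position 0, array becomes [15, 10, 6, 19, 20]
arr[1]=10 <= 20: swap with position 1, array becomes [15, 10, 6, 19, 20]
arr[2]=6 <= 20: swap with position 2, array becomes [15, 10, 6, 19, 20]
arr[3]=19 <= 20: swap with position 3, array becomes [15, 10, 6, 19, 20]

Place pivot at position 4: [15, 10, 6, 19, 20]
Pivot position: 4

After partitioning with pivot 20, the array becomes [15, 10, 6, 19, 20]. The pivot is placed at index 4. All elements to the left of the pivot are <= 20, and all elements to the right are > 20.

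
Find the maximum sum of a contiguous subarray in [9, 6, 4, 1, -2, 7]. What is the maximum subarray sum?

Using Kadane's algorithm on [9, 6, 4, 1, -2, 7]:

Scanning through the array:
Position 1 (value 6): max_ending_here = 15, max_so_far = 15
Position 2 (value 4): max_ending_here = 19, max_so_far = 19
Position 3 (value 1): max_ending_here = 20, max_so_far = 20
Position 4 (value -2): max_ending_here = 18, max_so_far = 20
Position 5 (value 7): max_ending_here = 25, max_so_far = 25

Maximum subarray: [9, 6, 4, 1, -2, 7]
Maximum sum: 25

The maximum subarray is [9, 6, 4, 1, -2, 7] with sum 25. This subarray runs from index 0 to index 5.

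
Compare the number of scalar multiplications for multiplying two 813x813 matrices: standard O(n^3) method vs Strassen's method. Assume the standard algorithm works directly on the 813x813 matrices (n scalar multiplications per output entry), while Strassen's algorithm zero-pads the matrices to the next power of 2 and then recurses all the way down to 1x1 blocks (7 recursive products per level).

Matrix multiplication for 813x813 matrices:

Strassen's algorithm requires power-of-2 dimensions. Pad 813x813 to 1024x1024 (next power of 2).

Standard algorithm: 813^3 = 537367797 multiplications
Strassen's algorithm: 7^(log2(1024)) = 7^10 = 282475249 multiplications
Savings: 537367797 - 282475249 = 254892548 multiplications

Standard: 537367797 multiplications (813^3). Strassen: 282475249 multiplications (7^10, after padding to 1024x1024). Strassen reduces 8 recursive multiplications to 7 at each level.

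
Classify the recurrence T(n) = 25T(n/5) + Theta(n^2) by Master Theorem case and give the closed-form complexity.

Master Theorem for T(n) = 25T(n/5) + O(n^2):

a = 25, b = 5, c = 2
log_b(a) = log_5(25) = 2.0000

Case 2: c = 2 = log_5(25) = 2.0000
T(n) = O(n^2 log n) = O(n^2 log n)

For T(n) = 25T(n/5) + O(n^2): log_5(25) = 2.0000. This is Case 2 of the Master Theorem (c = log_b(a), equal work at all levels), giving O(n^2 log n).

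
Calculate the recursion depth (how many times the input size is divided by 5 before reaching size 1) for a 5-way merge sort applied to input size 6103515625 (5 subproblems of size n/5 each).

For divide and conquer with division factor 5:

Problem sizes at each level:
Level 0: 6103515625
Level 1: 1220703125
Level 2: 244140625
Level 3: 48828125
Level 4: 9765625
Level 5: 1953125
Level 6: 390625
Level 7: 78125
Level 8: 15625
Level 9: 3125
Level 10: 625
Level 11: 125
Level 12: 25
Level 13: 5
Level 14: 1

The root is level 0 and the size-1 base case is level 14 (the tree spans levels 0 through 14, i.e. 15 levels counting the root), so the depth is the number of divisions: log_5(6103515625) = 14

The recursion tree depth is log_5(6103515625) = 14. At each level, the problem size is divided by 5, so it takes 14 divisions to reduce to a base case of size 1. The algorithm makes 5 recursive calls at each level.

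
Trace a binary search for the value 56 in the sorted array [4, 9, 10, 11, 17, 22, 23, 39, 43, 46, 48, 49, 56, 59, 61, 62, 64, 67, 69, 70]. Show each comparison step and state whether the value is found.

Binary search for 56 in [4, 9, 10, 11, 17, 22, 23, 39, 43, 46, 48, 49, 56, 59, 61, 62, 64, 67, 69, 70]:

lo=0, hi=19, mid=9, arr[mid]=46 -> 46 < 56, search right half
lo=10, hi=19, mid=14, arr[mid]=61 -> 61 > 56, search left half
lo=10, hi=13, mid=11, arr[mid]=49 -> 49 < 56, search right half
lo=12, hi=13, mid=12, arr[mid]=56 -> Found target at index 12!

Binary search finds 56 at index 12 after 4 comparisons. The search repeatedly halves the search space by comparing with the middle element.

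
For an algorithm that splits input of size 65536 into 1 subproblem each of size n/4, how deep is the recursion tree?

For divide and conquer with division factor 4:

Problem sizes at each level:
Level 0: 65536
Level 1: 16384
Level 2: 4096
Level 3: 1024
Level 4: 256
Level 5: 64
Level 6: 16
Level 7: 4
Level 8: 1

The root is level 0 and the size-1 base case is level 8 (the tree spans levels 0 through 8, i.e. 9 levels counting the root), so the depth is the number of divisions: log_4(65536) = 8

The recursion tree depth is log_4(65536) = 8. At each level, the problem size is divided by 4, so it takes 8 divisions to reduce to a base case of size 1. The algorithm makes 1 recursive call at each level.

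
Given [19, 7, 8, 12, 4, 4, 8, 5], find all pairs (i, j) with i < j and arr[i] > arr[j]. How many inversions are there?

Finding inversions in [19, 7, 8, 12, 4, 4, 8, 5]:

(0, 1): arr[0]=19 > arr[1]=7
(0, 2): arr[0]=19 > arr[2]=8
(0, 3): arr[0]=19 > arr[3]=12
(0, 4): arr[0]=19 > arr[4]=4
(0, 5): arr[0]=19 > arr[5]=4
(0, 6): arr[0]=19 > arr[6]=8
(0, 7): arr[0]=19 > arr[7]=5
(1, 4): arr[1]=7 > arr[4]=4
(1, 5): arr[1]=7 > arr[5]=4
(1, 7): arr[1]=7 > arr[7]=5
(2, 4): arr[2]=8 > arr[4]=4
(2, 5): arr[2]=8 > arr[5]=4
(2, 7): arr[2]=8 > arr[7]=5
(3, 4): arr[3]=12 > arr[4]=4
(3, 5): arr[3]=12 > arr[5]=4
(3, 6): arr[3]=12 > arr[6]=8
(3, 7): arr[3]=12 > arr[7]=5
(6, 7): arr[6]=8 > arr[7]=5

Total inversions: 18

The array has 18 inversion(s): (0,1), (0,2), (0,3), (0,4), (0,5), (0,6), (0,7), (1,4), (1,5), (1,7), (2,4), (2,5), (2,7), (3,4), (3,5), (3,6), (3,7), (6,7). Each pair (i,j) satisfies i < j and arr[i] > arr[j].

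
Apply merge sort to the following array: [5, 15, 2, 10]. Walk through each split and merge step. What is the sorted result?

Merge sort trace:

Split: [5, 15, 2, 10] -> [5, 15] and [2, 10]
  Split: [5, 15] -> [5] and [15]
  Merge: [5] + [15] -> [5, 15]
  Split: [2, 10] -> [2] and [10]
  Merge: [2] + [10] -> [2, 10]
Merge: [5, 15] + [2, 10] -> [2, 5, 10, 15]

Final sorted array: [2, 5, 10, 15]

The merge sort proceeds by recursively splitting the array and merging sorted halves.
After all merges, the sorted array is [2, 5, 10, 15].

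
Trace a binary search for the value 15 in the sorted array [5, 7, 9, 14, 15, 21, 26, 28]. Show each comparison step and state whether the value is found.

Binary search for 15 in [5, 7, 9, 14, 15, 21, 26, 28]:

lo=0, hi=7, mid=3, arr[mid]=14 -> 14 < 15, search right half
lo=4, hi=7, mid=5, arr[mid]=21 -> 21 > 15, search left half
lo=4, hi=4, mid=4, arr[mid]=15 -> Found target at index 4!

Binary search finds 15 at index 4 after 3 comparisons. The search repeatedly halves the search space by comparing with the middle element.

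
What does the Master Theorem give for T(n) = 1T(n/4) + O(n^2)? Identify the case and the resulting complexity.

Master Theorem for T(n) = 1T(n/4) + O(n^2):

a = 1, b = 4, c = 2
log_b(a) = log_4(1) = 0.0000

Case 3: c = 2 > log_4(1) = 0.0000
T(n) = O(n^2) = O(n^2)

For T(n) = 1T(n/4) + O(n^2): log_4(1) = 0.0000. This is Case 3 of the Master Theorem (c > log_b(a), work dominated by root), giving O(n^2).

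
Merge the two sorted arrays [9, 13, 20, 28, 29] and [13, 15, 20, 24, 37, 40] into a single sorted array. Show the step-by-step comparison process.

Merging process:

Compare 9 vs 13: take 9 from left. Merged: [9]
Compare 13 vs 13: take 13 from left. Merged: [9, 13]
Compare 20 vs 13: take 13 from right. Merged: [9, 13, 13]
Compare 20 vs 15: take 15 from right. Merged: [9, 13, 13, 15]
Compare 20 vs 20: take 20 from left. Merged: [9, 13, 13, 15, 20]
Compare 28 vs 20: take 20 from right. Merged: [9, 13, 13, 15, 20, 20]
Compare 28 vs 24: take 24 from right. Merged: [9, 13, 13, 15, 20, 20, 24]
Compare 28 vs 37: take 28 from left. Merged: [9, 13, 13, 15, 20, 20, 24, 28]
Compare 29 vs 37: take 29 from left. Merged: [9, 13, 13, 15, 20, 20, 24, 28, 29]
Append remaining from right: [37, 40]. Merged: [9, 13, 13, 15, 20, 20, 24, 28, 29, 37, 40]

Final merged array: [9, 13, 13, 15, 20, 20, 24, 28, 29, 37, 40]
Total comparisons: 9

The merged array is [9, 13, 13, 15, 20, 20, 24, 28, 29, 37, 40], requiring 9 comparisons. The merge step runs in O(n) time where n is the total number of elements.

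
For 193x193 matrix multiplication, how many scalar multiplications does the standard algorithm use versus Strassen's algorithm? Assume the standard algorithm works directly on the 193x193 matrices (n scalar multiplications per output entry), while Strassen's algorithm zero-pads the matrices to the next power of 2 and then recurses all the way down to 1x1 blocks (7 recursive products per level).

Matrix multiplication for 193x193 matrices:

Strassen's algorithm requires power-of-2 dimensions. Pad 193x193 to 256x256 (next power of 2).

Standard algorithm: 193^3 = 7189057 multiplications
Strassen's algorithm: 7^(log2(256)) = 7^8 = 5764801 multiplications
Savings: 7189057 - 5764801 = 1424256 multiplications

Standard: 7189057 multiplications (193^3). Strassen: 5764801 multiplications (7^8, after padding to 256x256). Strassen reduces 8 recursive multiplications to 7 at each level.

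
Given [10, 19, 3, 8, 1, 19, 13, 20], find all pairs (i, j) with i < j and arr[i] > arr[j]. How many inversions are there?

Finding inversions in [10, 19, 3, 8, 1, 19, 13, 20]:

(0, 2): arr[0]=10 > arr[2]=3
(0, 3): arr[0]=10 > arr[3]=8
(0, 4): arr[0]=10 > arr[4]=1
(1, 2): arr[1]=19 > arr[2]=3
(1, 3): arr[1]=19 > arr[3]=8
(1, 4): arr[1]=19 > arr[4]=1
(1, 6): arr[1]=19 > arr[6]=13
(2, 4): arr[2]=3 > arr[4]=1
(3, 4): arr[3]=8 > arr[4]=1
(5, 6): arr[5]=19 > arr[6]=13

Total inversions: 10

The array has 10 inversion(s): (0,2), (0,3), (0,4), (1,2), (1,3), (1,4), (1,6), (2,4), (3,4), (5,6). Each pair (i,j) satisfies i < j and arr[i] > arr[j].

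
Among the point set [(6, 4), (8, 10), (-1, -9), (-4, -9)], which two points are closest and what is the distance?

Computing all pairwise distances among 4 points:

d((6, 4), (8, 10)) = 6.3246
d((6, 4), (-1, -9)) = 14.7648
d((6, 4), (-4, -9)) = 16.4012
d((8, 10), (-1, -9)) = 21.0238
d((8, 10), (-4, -9)) = 22.4722
d((-1, -9), (-4, -9)) = 3.0 <-- minimum

Closest pair: (-1, -9) and (-4, -9) with distance 3.0

The closest pair is (-1, -9) and (-4, -9) with Euclidean distance 3.0. For 4 points, brute-force pairwise comparison is shown above. For large n, the divide-and-conquer algorithm (sort by x, recurse on halves, check the dividing strip) achieves O(n log n).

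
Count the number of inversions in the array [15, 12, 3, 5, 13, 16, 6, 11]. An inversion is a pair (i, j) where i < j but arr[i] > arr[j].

Finding inversions in [15, 12, 3, 5, 13, 16, 6, 11]:

(0, 1): arr[0]=15 > arr[1]=12
(0, 2): arr[0]=15 > arr[2]=3
(0, 3): arr[0]=15 > arr[3]=5
(0, 4): arr[0]=15 > arr[4]=13
(0, 6): arr[0]=15 > arr[6]=6
(0, 7): arr[0]=15 > arr[7]=11
(1, 2): arr[1]=12 > arr[2]=3
(1, 3): arr[1]=12 > arr[3]=5
(1, 6): arr[1]=12 > arr[6]=6
(1, 7): arr[1]=12 > arr[7]=11
(4, 6): arr[4]=13 > arr[6]=6
(4, 7): arr[4]=13 > arr[7]=11
(5, 6): arr[5]=16 > arr[6]=6
(5, 7): arr[5]=16 > arr[7]=11

Total inversions: 14

The array has 14 inversion(s): (0,1), (0,2), (0,3), (0,4), (0,6), (0,7), (1,2), (1,3), (1,6), (1,7), (4,6), (4,7), (5,6), (5,7). Each pair (i,j) satisfies i < j and arr[i] > arr[j].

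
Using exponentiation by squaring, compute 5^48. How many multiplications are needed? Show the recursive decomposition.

Computing 5^48 by squaring (build up from 5^1; each line after the first costs one multiplication):

5^1 = 5
5^2 = (5^1)^2 = 5^2 = 25
5^3 = 5 * 5^2 = 5 * 25 = 125
5^6 = (5^3)^2 = 125^2 = 15625
5^12 = (5^6)^2 = 15625^2 = 244140625
5^24 = (5^12)^2 = 244140625^2 = 59604644775390625
5^48 = (5^24)^2 = 59604644775390625^2 = 3552713678800500929355621337890625

Result: 3552713678800500929355621337890625
Multiplications needed: 6 (6 lines after 5^1)

5^48 = 3552713678800500929355621337890625. Using exponentiation by squaring, this requires 6 multiplications. The key idea: if the exponent is even, square the half-power; if odd, multiply by the base once.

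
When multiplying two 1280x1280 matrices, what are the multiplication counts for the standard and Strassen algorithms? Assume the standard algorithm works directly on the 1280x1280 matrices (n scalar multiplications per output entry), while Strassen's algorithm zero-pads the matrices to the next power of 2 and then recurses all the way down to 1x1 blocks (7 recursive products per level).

Matrix multiplication for 1280x1280 matrices:

Strassen's algorithm requires power-of-2 dimensions. Pad 1280x1280 to 2048x2048 (next power of 2).

Standard algorithm: 1280^3 = 2097152000 multiplications
Strassen's algorithm: 7^(log2(2048)) = 7^11 = 1977326743 multiplications
Savings: 2097152000 - 1977326743 = 119825257 multiplications

Standard: 2097152000 multiplications (1280^3). Strassen: 1977326743 multiplications (7^11, after padding to 2048x2048). Strassen reduces 8 recursive multiplications to 7 at each level.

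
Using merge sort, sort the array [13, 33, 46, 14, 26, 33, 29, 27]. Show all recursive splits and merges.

Merge sort trace:

Split: [13, 33, 46, 14, 26, 33, 29, 27] -> [13, 33, 46, 14] and [26, 33, 29, 27]
  Split: [13, 33, 46, 14] -> [13, 33] and [46, 14]
    Split: [13, 33] -> [13] and [33]
    Merge: [13] + [33] -> [13, 33]
    Split: [46, 14] -> [46] and [14]
    Merge: [46] + [14] -> [14, 46]
  Merge: [13, 33] + [14, 46] -> [13, 14, 33, 46]
  Split: [26, 33, 29, 27] -> [26, 33] and [29, 27]
    Split: [26, 33] -> [26] and [33]
    Merge: [26] + [33] -> [26, 33]
    Split: [29, 27] -> [29] and [27]
    Merge: [29] + [27] -> [27, 29]
  Merge: [26, 33] + [27, 29] -> [26, 27, 29, 33]
Merge: [13, 14, 33, 46] + [26, 27, 29, 33] -> [13, 14, 26, 27, 29, 33, 33, 46]

Final sorted array: [13, 14, 26, 27, 29, 33, 33, 46]

The merge sort proceeds by recursively splitting the array and merging sorted halves.
After all merges, the sorted array is [13, 14, 26, 27, 29, 33, 33, 46].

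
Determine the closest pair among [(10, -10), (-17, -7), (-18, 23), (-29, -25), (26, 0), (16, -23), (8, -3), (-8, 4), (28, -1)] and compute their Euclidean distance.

Computing all pairwise distances among 9 points:

d((10, -10), (-17, -7)) = 27.1662
d((10, -10), (-18, 23)) = 43.2782
d((10, -10), (-29, -25)) = 41.7852
d((10, -10), (26, 0)) = 18.868
d((10, -10), (16, -23)) = 14.3178
d((10, -10), (8, -3)) = 7.2801
d((10, -10), (-8, 4)) = 22.8035
d((10, -10), (28, -1)) = 20.1246
d((-17, -7), (-18, 23)) = 30.0167
d((-17, -7), (-29, -25)) = 21.6333
d((-17, -7), (26, 0)) = 43.566
d((-17, -7), (16, -23)) = 36.6742
d((-17, -7), (8, -3)) = 25.318
d((-17, -7), (-8, 4)) = 14.2127
d((-17, -7), (28, -1)) = 45.3982
d((-18, 23), (-29, -25)) = 49.2443
d((-18, 23), (26, 0)) = 49.6488
d((-18, 23), (16, -23)) = 57.2014
d((-18, 23), (8, -3)) = 36.7696
d((-18, 23), (-8, 4)) = 21.4709
d((-18, 23), (28, -1)) = 51.8845
d((-29, -25), (26, 0)) = 60.4152
d((-29, -25), (16, -23)) = 45.0444
d((-29, -25), (8, -3)) = 43.0465
d((-29, -25), (-8, 4)) = 35.805
d((-29, -25), (28, -1)) = 61.8466
d((26, 0), (16, -23)) = 25.0799
d((26, 0), (8, -3)) = 18.2483
d((26, 0), (-8, 4)) = 34.2345
d((26, 0), (28, -1)) = 2.2361 <-- minimum
d((16, -23), (8, -3)) = 21.5407
d((16, -23), (-8, 4)) = 36.1248
d((16, -23), (28, -1)) = 25.0599
d((8, -3), (-8, 4)) = 17.4642
d((8, -3), (28, -1)) = 20.0998
d((-8, 4), (28, -1)) = 36.3456

Closest pair: (26, 0) and (28, -1) with distance 2.2361

The closest pair is (26, 0) and (28, -1) with Euclidean distance 2.2361. For 9 points, brute-force pairwise comparison is shown above. For large n, the divide-and-conquer algorithm (sort by x, recurse on halves, check the dividing strip) achieves O(n log n).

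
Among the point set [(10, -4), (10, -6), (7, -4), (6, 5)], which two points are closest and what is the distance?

Computing all pairwise distances among 4 points:

d((10, -4), (10, -6)) = 2.0 <-- minimum
d((10, -4), (7, -4)) = 3.0
d((10, -4), (6, 5)) = 9.8489
d((10, -6), (7, -4)) = 3.6056
d((10, -6), (6, 5)) = 11.7047
d((7, -4), (6, 5)) = 9.0554

Closest pair: (10, -4) and (10, -6) with distance 2.0

The closest pair is (10, -4) and (10, -6) with Euclidean distance 2.0. For 4 points, brute-force pairwise comparison is shown above. For large n, the divide-and-conquer algorithm (sort by x, recurse on halves, check the dividing strip) achieves O(n log n).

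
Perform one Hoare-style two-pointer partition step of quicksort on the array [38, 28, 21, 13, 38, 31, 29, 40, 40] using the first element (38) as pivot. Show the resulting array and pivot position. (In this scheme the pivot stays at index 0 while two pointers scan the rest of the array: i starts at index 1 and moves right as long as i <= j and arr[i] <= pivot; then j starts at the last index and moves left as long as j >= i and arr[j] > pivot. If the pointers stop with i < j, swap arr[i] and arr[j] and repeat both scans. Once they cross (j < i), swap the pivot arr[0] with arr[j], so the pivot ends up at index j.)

Hoare-style two-pointer partition with pivot = 38:

Initial array: [38, 28, 21, 13, 38, 31, 29, 40, 40]

Pointers start at i = 1, j = 8.
i ends at 7, j ends at 6: the pointers have crossed (j < i), so scanning stops.

Swap pivot arr[0] with arr[6] to place pivot at position 6: [29, 28, 21, 13, 38, 31, 38, 40, 40]
Pivot position: 6

After partitioning with pivot 38, the array becomes [29, 28, 21, 13, 38, 31, 38, 40, 40]. The pivot is placed at index 6. All elements to the left of the pivot are <= 38, and all elements to the right are > 38.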